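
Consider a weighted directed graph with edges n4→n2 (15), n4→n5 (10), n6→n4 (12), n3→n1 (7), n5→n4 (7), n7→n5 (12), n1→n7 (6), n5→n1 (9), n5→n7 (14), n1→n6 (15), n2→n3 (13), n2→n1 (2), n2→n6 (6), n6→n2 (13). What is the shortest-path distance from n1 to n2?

28

Routes from n1 to n2:
n1-n6-n2: 15 + 13 = 28
n1-n6-n4-n2: 15 + 12 + 15 = 42
n1-n7-n5-n4-n2: 6 + 12 + 7 + 15 = 40
Shortest: 28.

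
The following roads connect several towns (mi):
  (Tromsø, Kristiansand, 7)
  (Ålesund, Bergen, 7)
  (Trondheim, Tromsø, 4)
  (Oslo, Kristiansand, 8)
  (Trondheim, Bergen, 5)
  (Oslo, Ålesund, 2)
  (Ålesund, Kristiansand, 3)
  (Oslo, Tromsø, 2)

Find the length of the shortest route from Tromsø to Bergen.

9

Routes from Tromsø to Bergen:
Tromsø -> Kristiansand -> Oslo -> Ålesund -> Bergen: 7 + 8 + 2 + 7 = 24
Tromsø -> Oslo -> Kristiansand -> Ålesund -> Bergen: 2 + 8 + 3 + 7 = 20
Tromsø -> Oslo -> Ålesund -> Bergen: 2 + 2 + 7 = 11
Tromsø -> Kristiansand -> Ålesund -> Bergen: 7 + 3 + 7 = 17
Tromsø -> Trondheim -> Bergen: 4 + 5 = 9
Best route has total 9 mi.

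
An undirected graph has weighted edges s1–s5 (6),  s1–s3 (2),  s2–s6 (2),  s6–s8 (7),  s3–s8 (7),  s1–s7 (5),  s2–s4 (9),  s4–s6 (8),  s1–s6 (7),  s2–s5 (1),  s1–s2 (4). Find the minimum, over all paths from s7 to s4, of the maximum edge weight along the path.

Comparing a few candidate routes:
s7→s1→s2→s6→s4: max(5, 4, 2, 8) = 8
s7→s1→s6→s4: max(5, 7, 8) = 8
s7→s1→s3→s8→s6→s4: max(5, 2, 7, 7, 8) = 8
s7→s1→s5→s2→s6→s4: max(5, 6, 1, 2, 8) = 8
The minimum achievable maximum is 8.

8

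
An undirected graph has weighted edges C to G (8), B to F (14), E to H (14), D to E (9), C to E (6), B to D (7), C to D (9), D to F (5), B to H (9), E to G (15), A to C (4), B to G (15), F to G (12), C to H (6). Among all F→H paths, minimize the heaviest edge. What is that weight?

9

Checking several routes:
F→G→C→H: max(12, 8, 6) = 12
F→D→C→H: max(5, 9, 6) = 9
F→D→E→C→H: max(5, 9, 6, 6) = 9
F→G→C→E→D→B→H: max(12, 8, 6, 9, 7, 9) = 12
F→D→B→H: max(5, 7, 9) = 9
Smallest bottleneck: 9.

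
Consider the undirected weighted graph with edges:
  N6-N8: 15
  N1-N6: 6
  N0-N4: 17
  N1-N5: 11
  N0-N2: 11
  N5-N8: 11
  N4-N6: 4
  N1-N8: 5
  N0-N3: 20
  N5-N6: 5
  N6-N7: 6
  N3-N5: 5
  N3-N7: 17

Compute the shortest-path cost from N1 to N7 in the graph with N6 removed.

Candidate routes:
N1→N8→N5→N3→N7: 5 + 11 + 5 + 17 = 38
N1→N5→N3→N7: 11 + 5 + 17 = 33
Shortest: 33.

33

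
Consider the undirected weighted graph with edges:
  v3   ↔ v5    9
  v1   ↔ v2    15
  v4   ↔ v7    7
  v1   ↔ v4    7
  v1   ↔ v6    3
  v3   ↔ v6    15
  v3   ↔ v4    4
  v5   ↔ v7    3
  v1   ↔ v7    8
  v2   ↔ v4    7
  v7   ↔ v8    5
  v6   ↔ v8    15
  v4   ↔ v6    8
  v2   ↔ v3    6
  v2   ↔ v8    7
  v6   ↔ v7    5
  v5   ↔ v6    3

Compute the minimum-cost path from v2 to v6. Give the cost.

Comparing a few candidate routes:
v2→v3→v4→v6: 6 + 4 + 8 = 18
v2→v4→v1→v6: 7 + 7 + 3 = 17
v2→v4→v6: 7 + 8 = 15
v2→v8→v7→v6: 7 + 5 + 5 = 17
Shortest: 15.

15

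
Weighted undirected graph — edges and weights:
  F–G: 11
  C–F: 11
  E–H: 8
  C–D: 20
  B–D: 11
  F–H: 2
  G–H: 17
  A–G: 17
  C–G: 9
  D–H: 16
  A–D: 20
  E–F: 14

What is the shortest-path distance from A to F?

A few of the A→F routes:
A → G → H → E → F: 17 + 17 + 8 + 14 = 56
A → G → C → F: 17 + 9 + 11 = 37
A → G → F: 17 + 11 = 28
A → D → C → F: 20 + 20 + 11 = 51
A → D → H → F: 20 + 16 + 2 = 38
A → G → H → F: 17 + 17 + 2 = 36
Shortest: 28.

28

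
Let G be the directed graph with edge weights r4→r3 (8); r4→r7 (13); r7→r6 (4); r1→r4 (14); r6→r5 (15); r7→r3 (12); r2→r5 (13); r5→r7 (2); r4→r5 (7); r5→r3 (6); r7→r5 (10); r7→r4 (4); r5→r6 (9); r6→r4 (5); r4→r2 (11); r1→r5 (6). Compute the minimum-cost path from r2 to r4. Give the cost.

19

Paths from r2 to r4:
r2 -> r5 -> r7 -> r4: 13 + 2 + 4 = 19
r2 -> r5 -> r7 -> r6 -> r4: 13 + 2 + 4 + 5 = 24
r2 -> r5 -> r6 -> r4: 13 + 9 + 5 = 27
Shortest: 19.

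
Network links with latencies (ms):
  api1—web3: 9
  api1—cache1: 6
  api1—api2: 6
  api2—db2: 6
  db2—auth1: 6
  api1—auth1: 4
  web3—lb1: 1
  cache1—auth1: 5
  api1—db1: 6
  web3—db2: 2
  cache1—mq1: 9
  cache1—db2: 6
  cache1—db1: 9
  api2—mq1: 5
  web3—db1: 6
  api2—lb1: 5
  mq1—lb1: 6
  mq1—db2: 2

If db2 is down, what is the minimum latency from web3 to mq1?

7

A few of the web3→mq1 routes:
web3 -> lb1 -> api2 -> mq1: 1 + 5 + 5 = 11
web3 -> api1 -> api2 -> mq1: 9 + 6 + 5 = 20
web3 -> lb1 -> mq1: 1 + 6 = 7
web3 -> db1 -> api1 -> api2 -> mq1: 6 + 6 + 6 + 5 = 23
Shortest: 7 ms.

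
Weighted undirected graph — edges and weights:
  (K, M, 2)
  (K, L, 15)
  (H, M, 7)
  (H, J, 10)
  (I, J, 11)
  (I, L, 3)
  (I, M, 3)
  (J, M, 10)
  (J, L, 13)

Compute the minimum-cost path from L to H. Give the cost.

13

A few of the L→H routes:
L → I → M → H: 3 + 3 + 7 = 13
L → K → M → H: 15 + 2 + 7 = 24
L → J → M → H: 13 + 10 + 7 = 30
L → I → J → H: 3 + 11 + 10 = 24
L → J → H: 13 + 10 = 23
L → I → M → J → H: 3 + 3 + 10 + 10 = 26
The minimum is 13.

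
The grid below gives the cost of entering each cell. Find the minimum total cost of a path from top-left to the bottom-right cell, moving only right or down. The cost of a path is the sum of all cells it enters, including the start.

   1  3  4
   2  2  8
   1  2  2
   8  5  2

10

Path [0,0]→[1,0]→[2,0]→[2,1]→[2,2]→[3,2]: 1 + 2 + 1 + 2 + 2 + 2 = 10.
For comparison, the top-then-right route costs 20.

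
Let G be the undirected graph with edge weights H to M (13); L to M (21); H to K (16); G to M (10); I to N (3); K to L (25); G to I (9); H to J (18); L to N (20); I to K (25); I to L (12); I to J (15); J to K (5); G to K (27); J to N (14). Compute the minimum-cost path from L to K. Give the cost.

25

A few of the L→K routes:
L → K: 25
L → I → K: 12 + 25 = 37
L → I → N → J → K: 12 + 3 + 14 + 5 = 34
L → N → J → K: 20 + 14 + 5 = 39
L → I → J → K: 12 + 15 + 5 = 32
Shortest: 25.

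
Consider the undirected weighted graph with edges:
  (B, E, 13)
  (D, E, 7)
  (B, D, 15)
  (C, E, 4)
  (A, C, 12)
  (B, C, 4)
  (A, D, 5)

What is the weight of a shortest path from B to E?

8

Comparing a few candidate routes:
B-C-E: 4 + 4 = 8
B-D-E: 15 + 7 = 22
B-C-A-D-E: 4 + 12 + 5 + 7 = 28
B-E: 13
The minimum is 8.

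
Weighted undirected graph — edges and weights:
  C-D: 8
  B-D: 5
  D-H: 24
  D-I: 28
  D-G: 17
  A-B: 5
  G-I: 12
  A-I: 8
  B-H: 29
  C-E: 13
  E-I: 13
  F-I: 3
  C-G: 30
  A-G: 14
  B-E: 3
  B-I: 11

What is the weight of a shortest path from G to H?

Comparing a few candidate routes:
G→A→B→H: 14 + 5 + 29 = 48
G→D→H: 17 + 24 = 41
G→A→B→D→H: 14 + 5 + 5 + 24 = 48
Best route has total 41.

41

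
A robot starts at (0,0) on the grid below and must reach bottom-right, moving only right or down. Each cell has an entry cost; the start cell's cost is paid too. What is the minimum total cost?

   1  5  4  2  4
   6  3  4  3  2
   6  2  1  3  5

One optimal route is (0,0) → (0,1) → (1,1) → (2,1) → (2,2) → (2,3) → (2,4).
Its cost is 1 + 5 + 3 + 2 + 1 + 3 + 5 = 20.
(Top row then right column would cost 23.)

20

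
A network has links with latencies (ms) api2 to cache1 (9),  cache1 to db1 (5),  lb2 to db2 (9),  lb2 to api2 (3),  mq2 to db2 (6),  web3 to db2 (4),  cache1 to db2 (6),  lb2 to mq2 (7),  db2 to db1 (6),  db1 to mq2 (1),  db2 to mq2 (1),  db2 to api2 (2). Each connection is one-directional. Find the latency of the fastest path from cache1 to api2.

Routes from cache1 to api2:
cache1 - db2 - api2: 6 + 2 = 8
cache1 - db1 - mq2 - db2 - api2: 5 + 1 + 6 + 2 = 14
Best route has total 8 ms.

8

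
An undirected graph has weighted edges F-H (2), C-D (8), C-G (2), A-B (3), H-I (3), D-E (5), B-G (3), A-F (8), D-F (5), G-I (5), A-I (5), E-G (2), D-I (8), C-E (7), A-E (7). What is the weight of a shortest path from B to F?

A few of the B→F routes:
B-A-F: 3 + 8 = 11
B-A-I-H-F: 3 + 5 + 3 + 2 = 13
B-G-I-H-F: 3 + 5 + 3 + 2 = 13
B-G-E-D-F: 3 + 2 + 5 + 5 = 15
B-G-C-D-F: 3 + 2 + 8 + 5 = 18
Shortest: 11.

11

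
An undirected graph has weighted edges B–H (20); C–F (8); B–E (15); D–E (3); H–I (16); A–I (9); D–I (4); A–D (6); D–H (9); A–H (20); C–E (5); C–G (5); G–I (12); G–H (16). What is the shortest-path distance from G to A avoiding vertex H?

Candidate routes:
G - C - E - D - A: 5 + 5 + 3 + 6 = 19
G - I - A: 12 + 9 = 21
G - I - D - A: 12 + 4 + 6 = 22
G - C - E - D - I - A: 5 + 5 + 3 + 4 + 9 = 26
The minimum is 19.

19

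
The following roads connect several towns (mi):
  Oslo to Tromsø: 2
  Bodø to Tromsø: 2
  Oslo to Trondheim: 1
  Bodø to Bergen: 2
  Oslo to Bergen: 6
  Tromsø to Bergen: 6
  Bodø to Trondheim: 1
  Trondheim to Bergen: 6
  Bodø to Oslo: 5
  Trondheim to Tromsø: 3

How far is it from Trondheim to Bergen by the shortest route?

3

Comparing a few candidate routes:
Trondheim → Tromsø → Bodø → Bergen: 3 + 2 + 2 = 7
Trondheim → Oslo → Tromsø → Bodø → Bergen: 1 + 2 + 2 + 2 = 7
Trondheim → Oslo → Bergen: 1 + 6 = 7
Trondheim → Oslo → Bodø → Bergen: 1 + 5 + 2 = 8
Trondheim → Bergen: 6
Trondheim → Bodø → Bergen: 1 + 2 = 3
Shortest: 3 mi.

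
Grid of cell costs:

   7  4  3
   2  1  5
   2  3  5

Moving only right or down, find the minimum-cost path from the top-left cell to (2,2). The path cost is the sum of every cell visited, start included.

18

Take r0c0 -> r1c0 -> r1c1 -> r2c1 -> r2c2 for a total of 7 + 2 + 1 + 3 + 5 = 18.
For comparison, the top-then-right route costs 24.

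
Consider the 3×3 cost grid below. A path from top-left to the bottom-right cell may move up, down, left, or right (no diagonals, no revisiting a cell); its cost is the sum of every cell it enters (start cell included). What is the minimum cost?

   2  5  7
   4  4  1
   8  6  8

Cheapest: r0c0→r1c0→r1c1→r1c2→r2c2
  2 + 4 + 4 + 1 + 8 = 19

19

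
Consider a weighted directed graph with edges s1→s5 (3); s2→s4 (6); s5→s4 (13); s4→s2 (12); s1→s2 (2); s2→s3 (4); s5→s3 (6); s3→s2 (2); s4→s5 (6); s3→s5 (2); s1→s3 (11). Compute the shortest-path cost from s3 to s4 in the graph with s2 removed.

Candidate routes:
s3 -> s5 -> s4: 2 + 13 = 15
Best route has total 15.

15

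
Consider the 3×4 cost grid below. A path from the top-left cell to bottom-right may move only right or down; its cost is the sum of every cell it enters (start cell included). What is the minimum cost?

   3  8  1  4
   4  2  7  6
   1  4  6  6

Best path: (0,0) -> (1,0) -> (2,0) -> (2,1) -> (2,2) -> (2,3)
Cost: 3 + 4 + 1 + 4 + 6 + 6 = 24
(Top row then right column would cost 28.)

24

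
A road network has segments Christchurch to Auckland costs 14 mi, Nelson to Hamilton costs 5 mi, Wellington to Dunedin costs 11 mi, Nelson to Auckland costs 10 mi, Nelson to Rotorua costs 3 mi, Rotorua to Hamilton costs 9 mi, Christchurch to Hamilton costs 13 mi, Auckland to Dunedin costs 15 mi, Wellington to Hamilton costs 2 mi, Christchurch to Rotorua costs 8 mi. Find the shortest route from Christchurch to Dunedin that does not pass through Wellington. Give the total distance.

Routes from Christchurch to Dunedin avoiding Wellington:
Christchurch - Hamilton - Rotorua - Nelson - Auckland - Dunedin: 13 + 9 + 3 + 10 + 15 = 50
Christchurch - Rotorua - Hamilton - Nelson - Auckland - Dunedin: 8 + 9 + 5 + 10 + 15 = 47
Christchurch - Rotorua - Nelson - Auckland - Dunedin: 8 + 3 + 10 + 15 = 36
Christchurch - Auckland - Dunedin: 14 + 15 = 29
Christchurch - Hamilton - Nelson - Auckland - Dunedin: 13 + 5 + 10 + 15 = 43
The minimum is 29 mi.

29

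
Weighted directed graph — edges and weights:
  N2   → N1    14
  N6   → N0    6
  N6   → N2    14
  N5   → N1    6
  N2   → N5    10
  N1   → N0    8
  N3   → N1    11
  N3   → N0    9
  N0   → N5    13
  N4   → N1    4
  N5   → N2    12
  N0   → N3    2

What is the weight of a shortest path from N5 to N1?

Paths from N5 to N1:
N5→N1: 6
N5→N2→N1: 12 + 14 = 26
Best route has total 6.

6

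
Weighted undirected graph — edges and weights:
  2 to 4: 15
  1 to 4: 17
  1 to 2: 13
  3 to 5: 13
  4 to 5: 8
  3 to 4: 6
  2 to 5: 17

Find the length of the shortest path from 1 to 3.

Comparing a few candidate routes:
1-2-4-3: 13 + 15 + 6 = 34
1-2-5-3: 13 + 17 + 13 = 43
1-2-5-4-3: 13 + 17 + 8 + 6 = 44
1-4-3: 17 + 6 = 23
1-4-5-3: 17 + 8 + 13 = 38
Shortest: 23.

23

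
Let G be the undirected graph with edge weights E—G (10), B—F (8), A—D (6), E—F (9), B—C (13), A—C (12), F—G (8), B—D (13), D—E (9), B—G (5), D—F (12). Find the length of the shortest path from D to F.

A few of the D→F routes:
D -> B -> G -> F: 13 + 5 + 8 = 26
D -> B -> F: 13 + 8 = 21
D -> F: 12
D -> E -> F: 9 + 9 = 18
Best route has total 12.

12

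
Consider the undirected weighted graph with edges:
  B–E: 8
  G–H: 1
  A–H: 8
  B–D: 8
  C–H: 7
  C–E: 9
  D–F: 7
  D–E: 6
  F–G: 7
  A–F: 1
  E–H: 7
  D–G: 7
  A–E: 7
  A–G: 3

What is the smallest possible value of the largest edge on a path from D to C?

Checking several routes:
D - G - A - E - H - C: max(7, 3, 7, 7, 7) = 7
D - E - H - C: max(6, 7, 7) = 7
D - E - A - G - H - C: max(6, 7, 3, 1, 7) = 7
D - G - F - A - E - H - C: max(7, 7, 1, 7, 7, 7) = 7
D - G - H - C: max(7, 1, 7) = 7
The minimum achievable maximum is 7.

7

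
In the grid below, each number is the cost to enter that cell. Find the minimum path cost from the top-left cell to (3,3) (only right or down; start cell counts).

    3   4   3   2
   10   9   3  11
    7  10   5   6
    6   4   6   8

Cheapest: (0,0) -> (0,1) -> (0,2) -> (1,2) -> (2,2) -> (2,3) -> (3,3)
  3 + 4 + 3 + 3 + 5 + 6 + 8 = 32

32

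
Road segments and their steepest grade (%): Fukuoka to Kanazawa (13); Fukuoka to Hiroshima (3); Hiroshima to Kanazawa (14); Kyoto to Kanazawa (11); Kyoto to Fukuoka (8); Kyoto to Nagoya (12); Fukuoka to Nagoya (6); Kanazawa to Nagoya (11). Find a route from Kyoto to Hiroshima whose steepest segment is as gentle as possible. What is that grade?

Comparing a few candidate routes:
Kyoto - Nagoya - Fukuoka - Hiroshima: max(12, 6, 3) = 12
Kyoto - Kanazawa - Fukuoka - Hiroshima: max(11, 13, 3) = 13
Kyoto - Kanazawa - Nagoya - Fukuoka - Hiroshima: max(11, 11, 6, 3) = 11
Kyoto - Fukuoka - Hiroshima: max(8, 3) = 8
Best route has worst link 8%.

8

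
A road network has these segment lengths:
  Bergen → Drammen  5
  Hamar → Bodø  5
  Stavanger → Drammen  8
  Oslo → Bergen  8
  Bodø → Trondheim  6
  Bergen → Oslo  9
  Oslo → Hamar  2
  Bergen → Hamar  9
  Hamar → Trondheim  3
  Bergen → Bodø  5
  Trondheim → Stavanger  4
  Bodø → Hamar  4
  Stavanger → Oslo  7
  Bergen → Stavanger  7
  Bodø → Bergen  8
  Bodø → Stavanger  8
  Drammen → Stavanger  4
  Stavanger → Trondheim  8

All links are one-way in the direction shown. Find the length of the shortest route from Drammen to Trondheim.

12

A few of the Drammen→Trondheim routes:
Drammen → Stavanger → Oslo → Bergen → Bodø → Trondheim: 4 + 7 + 8 + 5 + 6 = 30
Drammen → Stavanger → Oslo → Hamar → Bodø → Trondheim: 4 + 7 + 2 + 5 + 6 = 24
Drammen → Stavanger → Oslo → Hamar → Trondheim: 4 + 7 + 2 + 3 = 16
Drammen → Stavanger → Trondheim: 4 + 8 = 12
Drammen → Stavanger → Oslo → Bergen → Hamar → Trondheim: 4 + 7 + 8 + 9 + 3 = 31
Best route has total 12.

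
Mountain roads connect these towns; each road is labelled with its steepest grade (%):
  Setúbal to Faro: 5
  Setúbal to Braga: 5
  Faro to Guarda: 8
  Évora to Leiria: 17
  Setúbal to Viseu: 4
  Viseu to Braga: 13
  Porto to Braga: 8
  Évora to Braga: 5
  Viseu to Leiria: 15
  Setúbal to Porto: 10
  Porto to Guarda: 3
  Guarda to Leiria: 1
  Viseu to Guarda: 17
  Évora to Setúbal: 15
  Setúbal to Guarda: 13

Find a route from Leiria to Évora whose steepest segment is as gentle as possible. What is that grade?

Checking several routes:
Leiria - Guarda - Faro - Setúbal - Braga - Évora: max(1, 8, 5, 5, 5) = 8
Leiria - Guarda - Porto - Setúbal - Braga - Évora: max(1, 3, 10, 5, 5) = 10
Leiria - Guarda - Porto - Braga - Évora: max(1, 3, 8, 5) = 8
The minimum achievable maximum is 8%.

8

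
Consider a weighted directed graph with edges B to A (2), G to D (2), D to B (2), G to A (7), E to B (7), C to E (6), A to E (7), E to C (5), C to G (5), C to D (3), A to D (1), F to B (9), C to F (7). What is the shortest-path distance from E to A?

9

Comparing a few candidate routes:
E-C-G-D-B-A: 5 + 5 + 2 + 2 + 2 = 16
E-C-G-A: 5 + 5 + 7 = 17
E-B-A: 7 + 2 = 9
E-C-D-B-A: 5 + 3 + 2 + 2 = 12
Best route has total 9.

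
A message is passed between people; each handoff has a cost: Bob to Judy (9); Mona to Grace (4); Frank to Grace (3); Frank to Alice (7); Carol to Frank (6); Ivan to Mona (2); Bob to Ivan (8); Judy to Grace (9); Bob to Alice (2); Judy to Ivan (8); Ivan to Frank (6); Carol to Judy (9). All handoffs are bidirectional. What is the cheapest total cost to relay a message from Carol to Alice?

13

Checking several routes:
Carol-Frank-Grace-Mona-Ivan-Bob-Alice: 6 + 3 + 4 + 2 + 8 + 2 = 25
Carol-Frank-Alice: 6 + 7 = 13
Carol-Judy-Bob-Alice: 9 + 9 + 2 = 20
Carol-Frank-Ivan-Bob-Alice: 6 + 6 + 8 + 2 = 22
Carol-Judy-Ivan-Bob-Alice: 9 + 8 + 8 + 2 = 27
Best route has total 13.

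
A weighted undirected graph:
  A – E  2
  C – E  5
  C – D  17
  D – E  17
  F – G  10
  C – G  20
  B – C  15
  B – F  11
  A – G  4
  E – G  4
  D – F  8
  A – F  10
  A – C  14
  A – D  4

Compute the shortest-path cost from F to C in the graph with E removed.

24

Comparing a few candidate routes:
F - G - A - C: 10 + 4 + 14 = 28
F - D - C: 8 + 17 = 25
F - D - A - C: 8 + 4 + 14 = 26
F - A - C: 10 + 14 = 24
F - B - C: 11 + 15 = 26
Shortest: 24.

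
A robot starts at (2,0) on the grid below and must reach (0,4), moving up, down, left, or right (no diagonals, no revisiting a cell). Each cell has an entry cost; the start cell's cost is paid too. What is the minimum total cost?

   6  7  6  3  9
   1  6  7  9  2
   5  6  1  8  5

Best path: r2c0 → r2c1 → r2c2 → r2c3 → r2c4 → r1c4 → r0c4
Cost: 5 + 6 + 1 + 8 + 5 + 2 + 9 = 36

36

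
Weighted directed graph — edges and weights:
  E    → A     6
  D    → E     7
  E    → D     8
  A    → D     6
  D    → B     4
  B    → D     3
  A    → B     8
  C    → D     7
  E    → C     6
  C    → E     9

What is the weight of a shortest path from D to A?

Routes from D to A:
D→E→A: 7 + 6 = 13
The minimum is 13.

13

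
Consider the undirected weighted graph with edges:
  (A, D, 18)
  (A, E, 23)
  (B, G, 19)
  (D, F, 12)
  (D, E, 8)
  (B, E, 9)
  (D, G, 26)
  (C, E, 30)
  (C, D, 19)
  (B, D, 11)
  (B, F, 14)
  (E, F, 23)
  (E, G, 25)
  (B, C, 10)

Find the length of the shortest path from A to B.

Checking several routes:
A-D-B: 18 + 11 = 29
A-D-E-B: 18 + 8 + 9 = 35
A-E-B: 23 + 9 = 32
Best route has total 29.

29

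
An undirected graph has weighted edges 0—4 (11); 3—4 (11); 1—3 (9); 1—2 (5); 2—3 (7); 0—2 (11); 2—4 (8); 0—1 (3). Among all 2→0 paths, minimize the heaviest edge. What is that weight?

5

Comparing a few candidate routes:
2 → 1 → 3 → 4 → 0: max(5, 9, 11, 11) = 11
2 → 3 → 1 → 0: max(7, 9, 3) = 9
2 → 0: max(11) = 11
2 → 1 → 0: max(5, 3) = 5
2 → 4 → 3 → 1 → 0: max(8, 11, 9, 3) = 11
2 → 3 → 4 → 0: max(7, 11, 11) = 11
Best route has worst link 5.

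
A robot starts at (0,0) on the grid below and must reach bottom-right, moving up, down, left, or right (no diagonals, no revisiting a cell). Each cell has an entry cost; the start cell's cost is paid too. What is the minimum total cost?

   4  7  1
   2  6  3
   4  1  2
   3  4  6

19

Best path: [0,0] [1,0] [2,0] [2,1] [2,2] [3,2]
Cost: 4 + 2 + 4 + 1 + 2 + 6 = 19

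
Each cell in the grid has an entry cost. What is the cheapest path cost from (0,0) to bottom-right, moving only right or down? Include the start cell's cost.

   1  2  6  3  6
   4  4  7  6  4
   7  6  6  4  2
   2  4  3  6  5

29

One optimal route is r0c0 → r0c1 → r0c2 → r0c3 → r0c4 → r1c4 → r2c4 → r3c4.
Its cost is 1 + 2 + 6 + 3 + 6 + 4 + 2 + 5 = 29.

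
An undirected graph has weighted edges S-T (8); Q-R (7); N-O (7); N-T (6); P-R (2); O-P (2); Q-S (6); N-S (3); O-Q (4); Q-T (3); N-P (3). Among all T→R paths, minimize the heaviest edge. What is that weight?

4

Some routes from T to R:
T -> Q -> R: max(3, 7) = 7
T -> N -> S -> Q -> O -> P -> R: max(6, 3, 6, 4, 2, 2) = 6
T -> Q -> O -> P -> R: max(3, 4, 2, 2) = 4
T -> N -> P -> R: max(6, 3, 2) = 6
T -> Q -> S -> N -> P -> R: max(3, 6, 3, 3, 2) = 6
T -> Q -> O -> N -> P -> R: max(3, 4, 7, 3, 2) = 7
Best route has worst link 4.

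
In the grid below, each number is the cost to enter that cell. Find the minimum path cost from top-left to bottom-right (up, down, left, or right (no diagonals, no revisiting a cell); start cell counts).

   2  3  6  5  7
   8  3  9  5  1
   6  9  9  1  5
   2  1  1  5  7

One optimal route is [0,0] -> [0,1] -> [1,1] -> [2,1] -> [3,1] -> [3,2] -> [3,3] -> [3,4].
Its cost is 2 + 3 + 3 + 9 + 1 + 1 + 5 + 7 = 31.

31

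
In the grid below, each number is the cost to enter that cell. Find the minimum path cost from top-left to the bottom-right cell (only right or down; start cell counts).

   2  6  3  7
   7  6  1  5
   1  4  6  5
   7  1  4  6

25

Path (0,0) -> (1,0) -> (2,0) -> (2,1) -> (3,1) -> (3,2) -> (3,3): 2 + 7 + 1 + 4 + 1 + 4 + 6 = 25.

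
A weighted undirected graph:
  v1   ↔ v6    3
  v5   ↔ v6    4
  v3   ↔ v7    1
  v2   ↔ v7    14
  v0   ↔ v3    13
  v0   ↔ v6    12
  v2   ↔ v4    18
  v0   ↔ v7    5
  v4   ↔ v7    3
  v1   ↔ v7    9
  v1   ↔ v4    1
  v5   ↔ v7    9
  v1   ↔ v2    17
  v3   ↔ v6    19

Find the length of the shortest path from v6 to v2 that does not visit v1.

27

A few of the v6→v2 routes:
v6-v0-v7-v2: 12 + 5 + 14 = 31
v6-v5-v7-v2: 4 + 9 + 14 = 27
v6-v0-v7-v4-v2: 12 + 5 + 3 + 18 = 38
v6-v0-v3-v7-v2: 12 + 13 + 1 + 14 = 40
v6-v5-v7-v4-v2: 4 + 9 + 3 + 18 = 34
v6-v3-v7-v2: 19 + 1 + 14 = 34
The minimum is 27.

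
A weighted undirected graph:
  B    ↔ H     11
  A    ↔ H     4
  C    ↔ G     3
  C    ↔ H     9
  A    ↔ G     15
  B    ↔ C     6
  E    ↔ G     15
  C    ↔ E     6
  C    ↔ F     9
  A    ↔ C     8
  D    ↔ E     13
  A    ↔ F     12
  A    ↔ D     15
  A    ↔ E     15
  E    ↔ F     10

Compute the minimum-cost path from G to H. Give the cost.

Some routes from G to H:
G - C - A - H: 3 + 8 + 4 = 15
G - C - F - A - H: 3 + 9 + 12 + 4 = 28
G - C - B - H: 3 + 6 + 11 = 20
G - C - E - A - H: 3 + 6 + 15 + 4 = 28
G - C - H: 3 + 9 = 12
G - A - H: 15 + 4 = 19
Best route has total 12.

12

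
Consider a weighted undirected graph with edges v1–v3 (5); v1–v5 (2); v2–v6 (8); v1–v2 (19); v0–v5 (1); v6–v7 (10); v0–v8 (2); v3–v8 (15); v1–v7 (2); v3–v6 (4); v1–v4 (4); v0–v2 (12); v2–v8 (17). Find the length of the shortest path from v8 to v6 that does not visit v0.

19

Candidate routes:
v8 -> v2 -> v1 -> v7 -> v6: 17 + 19 + 2 + 10 = 48
v8 -> v3 -> v1 -> v2 -> v6: 15 + 5 + 19 + 8 = 47
v8 -> v2 -> v1 -> v3 -> v6: 17 + 19 + 5 + 4 = 45
v8 -> v3 -> v6: 15 + 4 = 19
v8 -> v3 -> v1 -> v7 -> v6: 15 + 5 + 2 + 10 = 32
v8 -> v2 -> v6: 17 + 8 = 25
Shortest: 19.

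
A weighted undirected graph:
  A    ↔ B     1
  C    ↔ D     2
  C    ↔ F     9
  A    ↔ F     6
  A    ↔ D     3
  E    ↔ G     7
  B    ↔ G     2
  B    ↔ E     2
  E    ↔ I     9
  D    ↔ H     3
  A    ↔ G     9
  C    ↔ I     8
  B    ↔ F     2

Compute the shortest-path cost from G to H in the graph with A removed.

18

Comparing a few candidate routes:
G - B - F - C - D - H: 2 + 2 + 9 + 2 + 3 = 18
G - B - E - I - C - D - H: 2 + 2 + 9 + 8 + 2 + 3 = 26
G - E - B - F - C - D - H: 7 + 2 + 2 + 9 + 2 + 3 = 25
Shortest: 18.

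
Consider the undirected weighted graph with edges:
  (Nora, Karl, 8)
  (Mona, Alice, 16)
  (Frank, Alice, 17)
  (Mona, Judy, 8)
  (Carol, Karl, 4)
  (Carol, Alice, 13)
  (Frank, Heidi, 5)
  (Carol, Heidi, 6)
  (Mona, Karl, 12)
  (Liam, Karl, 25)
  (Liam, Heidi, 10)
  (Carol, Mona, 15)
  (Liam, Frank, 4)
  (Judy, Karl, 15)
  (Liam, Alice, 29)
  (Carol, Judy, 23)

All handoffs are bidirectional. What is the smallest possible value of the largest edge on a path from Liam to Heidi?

5

Comparing a few candidate routes:
Liam -> Frank -> Alice -> Mona -> Carol -> Heidi: max(4, 17, 16, 15, 6) = 17
Liam -> Frank -> Heidi: max(4, 5) = 5
Liam -> Heidi: max(10) = 10
The minimum achievable maximum is 5.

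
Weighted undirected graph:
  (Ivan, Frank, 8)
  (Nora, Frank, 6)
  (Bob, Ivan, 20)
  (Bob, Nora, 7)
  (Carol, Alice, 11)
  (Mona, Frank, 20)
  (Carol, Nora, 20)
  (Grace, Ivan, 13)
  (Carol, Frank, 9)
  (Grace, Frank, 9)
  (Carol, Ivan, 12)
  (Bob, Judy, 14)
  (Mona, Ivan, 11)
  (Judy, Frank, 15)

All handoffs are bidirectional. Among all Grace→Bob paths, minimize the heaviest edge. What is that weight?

9

Some routes from Grace to Bob:
Grace - Ivan - Carol - Frank - Nora - Bob: max(13, 12, 9, 6, 7) = 13
Grace - Frank - Nora - Bob: max(9, 6, 7) = 9
Grace - Ivan - Frank - Judy - Bob: max(13, 8, 15, 14) = 15
Grace - Frank - Judy - Bob: max(9, 15, 14) = 15
Grace - Ivan - Frank - Nora - Bob: max(13, 8, 6, 7) = 13
Smallest bottleneck: 9.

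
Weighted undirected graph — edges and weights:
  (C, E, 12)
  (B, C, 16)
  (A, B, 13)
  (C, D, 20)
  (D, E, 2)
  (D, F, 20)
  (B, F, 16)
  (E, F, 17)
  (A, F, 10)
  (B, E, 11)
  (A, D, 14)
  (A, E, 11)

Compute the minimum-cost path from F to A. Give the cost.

10

Checking several routes:
F - A: 10
F - E - A: 17 + 11 = 28
F - B - A: 16 + 13 = 29
F - E - D - A: 17 + 2 + 14 = 33
The minimum is 10.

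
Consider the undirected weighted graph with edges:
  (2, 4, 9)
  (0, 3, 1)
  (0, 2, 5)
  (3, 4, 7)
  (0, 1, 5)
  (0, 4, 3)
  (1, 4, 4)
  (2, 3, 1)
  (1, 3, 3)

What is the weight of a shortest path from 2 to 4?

Comparing a few candidate routes:
2→4: 9
2→0→4: 5 + 3 = 8
2→3→0→1→4: 1 + 1 + 5 + 4 = 11
2→3→1→4: 1 + 3 + 4 = 8
2→3→0→4: 1 + 1 + 3 = 5
2→3→4: 1 + 7 = 8
The minimum is 5.

5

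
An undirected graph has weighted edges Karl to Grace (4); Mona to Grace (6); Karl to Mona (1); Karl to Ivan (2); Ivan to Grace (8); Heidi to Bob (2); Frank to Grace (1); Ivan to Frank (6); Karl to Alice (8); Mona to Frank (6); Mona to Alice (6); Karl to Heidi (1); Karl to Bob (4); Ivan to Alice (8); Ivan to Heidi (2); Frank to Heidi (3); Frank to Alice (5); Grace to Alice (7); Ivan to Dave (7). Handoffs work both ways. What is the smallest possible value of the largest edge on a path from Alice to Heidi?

5

Checking several routes:
Alice→Frank→Grace→Karl→Bob→Heidi: max(5, 1, 4, 4, 2) = 5
Alice→Frank→Grace→Karl→Ivan→Heidi: max(5, 1, 4, 2, 2) = 5
Alice→Frank→Grace→Karl→Heidi: max(5, 1, 4, 1) = 5
Best route has worst link 5.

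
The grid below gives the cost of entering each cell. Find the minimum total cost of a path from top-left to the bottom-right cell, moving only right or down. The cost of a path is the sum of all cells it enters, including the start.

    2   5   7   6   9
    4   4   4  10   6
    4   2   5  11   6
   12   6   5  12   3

Path r0c0 r1c0 r1c1 r2c1 r2c2 r2c3 r2c4 r3c4: 2 + 4 + 4 + 2 + 5 + 11 + 6 + 3 = 37.
For comparison, the top-then-right route costs 44.

37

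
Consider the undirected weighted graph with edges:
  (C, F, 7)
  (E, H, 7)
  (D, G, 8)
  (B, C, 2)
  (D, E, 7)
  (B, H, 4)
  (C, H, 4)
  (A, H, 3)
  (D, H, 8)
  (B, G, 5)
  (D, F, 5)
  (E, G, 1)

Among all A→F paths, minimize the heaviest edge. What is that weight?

7

Comparing a few candidate routes:
A→H→E→G→B→C→F: max(3, 7, 1, 5, 2, 7) = 7
A→H→B→C→F: max(3, 4, 2, 7) = 7
A→H→E→D→F: max(3, 7, 7, 5) = 7
A→H→B→G→E→D→F: max(3, 4, 5, 1, 7, 5) = 7
Smallest bottleneck: 7.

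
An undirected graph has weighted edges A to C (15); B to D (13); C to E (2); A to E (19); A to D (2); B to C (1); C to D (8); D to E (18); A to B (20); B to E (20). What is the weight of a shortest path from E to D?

A few of the E→D routes:
E - D: 18
E - C - B - D: 2 + 1 + 13 = 16
E - C - D: 2 + 8 = 10
Best route has total 10.

10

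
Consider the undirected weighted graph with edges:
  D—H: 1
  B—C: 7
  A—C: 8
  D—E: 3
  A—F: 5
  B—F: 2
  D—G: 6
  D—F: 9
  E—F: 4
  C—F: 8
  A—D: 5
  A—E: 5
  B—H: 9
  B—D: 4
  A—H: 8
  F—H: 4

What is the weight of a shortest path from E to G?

Some routes from E to G:
E→A→D→G: 5 + 5 + 6 = 16
E→F→H→D→G: 4 + 4 + 1 + 6 = 15
E→D→G: 3 + 6 = 9
The minimum is 9.

9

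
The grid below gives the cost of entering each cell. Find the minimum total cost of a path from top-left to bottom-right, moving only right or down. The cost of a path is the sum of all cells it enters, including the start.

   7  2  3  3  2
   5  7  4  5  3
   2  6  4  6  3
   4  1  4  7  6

Path (0,0) -> (0,1) -> (0,2) -> (0,3) -> (0,4) -> (1,4) -> (2,4) -> (3,4): 7 + 2 + 3 + 3 + 2 + 3 + 3 + 6 = 29.

29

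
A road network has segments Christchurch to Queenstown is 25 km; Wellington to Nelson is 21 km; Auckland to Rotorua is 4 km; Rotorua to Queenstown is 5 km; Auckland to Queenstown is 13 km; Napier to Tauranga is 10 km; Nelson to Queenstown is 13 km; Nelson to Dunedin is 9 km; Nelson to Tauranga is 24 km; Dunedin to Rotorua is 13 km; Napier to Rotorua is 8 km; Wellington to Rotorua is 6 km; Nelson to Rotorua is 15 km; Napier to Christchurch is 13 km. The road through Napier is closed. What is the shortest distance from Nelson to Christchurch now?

Checking several routes:
Nelson→Rotorua→Auckland→Queenstown→Christchurch: 15 + 4 + 13 + 25 = 57
Nelson→Wellington→Rotorua→Queenstown→Christchurch: 21 + 6 + 5 + 25 = 57
Nelson→Queenstown→Christchurch: 13 + 25 = 38
Nelson→Rotorua→Queenstown→Christchurch: 15 + 5 + 25 = 45
Nelson→Dunedin→Rotorua→Queenstown→Christchurch: 9 + 13 + 5 + 25 = 52
Best route has total 38 km.

38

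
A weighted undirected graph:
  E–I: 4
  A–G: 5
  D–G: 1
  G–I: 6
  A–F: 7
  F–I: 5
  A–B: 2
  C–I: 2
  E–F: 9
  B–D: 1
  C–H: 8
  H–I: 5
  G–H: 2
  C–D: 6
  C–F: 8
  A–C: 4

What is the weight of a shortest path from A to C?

4

Some routes from A to C:
A→C: 4
A→B→D→C: 2 + 1 + 6 = 9
A→G→D→C: 5 + 1 + 6 = 12
A→B→D→G→I→C: 2 + 1 + 1 + 6 + 2 = 12
The minimum is 4.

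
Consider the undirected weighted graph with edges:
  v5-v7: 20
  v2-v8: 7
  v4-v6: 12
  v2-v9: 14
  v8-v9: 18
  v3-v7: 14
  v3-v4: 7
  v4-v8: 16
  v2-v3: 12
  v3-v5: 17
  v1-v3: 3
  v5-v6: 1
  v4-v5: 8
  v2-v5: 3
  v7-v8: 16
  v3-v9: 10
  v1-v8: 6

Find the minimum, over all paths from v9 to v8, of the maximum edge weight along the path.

10

Checking several routes:
v9 → v3 → v4 → v5 → v2 → v8: max(10, 7, 8, 3, 7) = 10
v9 → v3 → v4 → v6 → v5 → v2 → v8: max(10, 7, 12, 1, 3, 7) = 12
v9 → v3 → v2 → v8: max(10, 12, 7) = 12
v9 → v3 → v1 → v8: max(10, 3, 6) = 10
The minimum achievable maximum is 10.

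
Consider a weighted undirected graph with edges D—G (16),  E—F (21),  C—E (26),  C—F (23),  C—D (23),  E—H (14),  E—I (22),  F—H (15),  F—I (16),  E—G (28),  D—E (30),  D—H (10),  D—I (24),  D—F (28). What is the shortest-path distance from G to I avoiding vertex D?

50

Paths from G to I avoiding D:
G -> E -> H -> F -> I: 28 + 14 + 15 + 16 = 73
G -> E -> I: 28 + 22 = 50
G -> E -> C -> F -> I: 28 + 26 + 23 + 16 = 93
G -> E -> F -> I: 28 + 21 + 16 = 65
Best route has total 50.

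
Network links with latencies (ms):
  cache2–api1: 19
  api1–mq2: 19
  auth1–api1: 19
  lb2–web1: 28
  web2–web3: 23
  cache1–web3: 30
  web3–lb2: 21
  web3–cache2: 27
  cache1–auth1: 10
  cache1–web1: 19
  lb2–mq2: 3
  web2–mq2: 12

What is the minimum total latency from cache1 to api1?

29

Comparing a few candidate routes:
cache1 - web3 - lb2 - mq2 - api1: 30 + 21 + 3 + 19 = 73
cache1 - web1 - lb2 - mq2 - api1: 19 + 28 + 3 + 19 = 69
cache1 - auth1 - api1: 10 + 19 = 29
Shortest: 29 ms.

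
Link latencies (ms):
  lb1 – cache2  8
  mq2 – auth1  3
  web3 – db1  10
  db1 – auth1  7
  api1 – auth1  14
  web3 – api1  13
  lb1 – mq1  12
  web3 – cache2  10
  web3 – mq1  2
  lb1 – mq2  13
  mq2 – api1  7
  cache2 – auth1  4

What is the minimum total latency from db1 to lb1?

Some routes from db1 to lb1:
db1 - auth1 - mq2 - lb1: 7 + 3 + 13 = 23
db1 - web3 - mq1 - lb1: 10 + 2 + 12 = 24
db1 - web3 - cache2 - lb1: 10 + 10 + 8 = 28
db1 - auth1 - cache2 - lb1: 7 + 4 + 8 = 19
The minimum is 19 ms.

19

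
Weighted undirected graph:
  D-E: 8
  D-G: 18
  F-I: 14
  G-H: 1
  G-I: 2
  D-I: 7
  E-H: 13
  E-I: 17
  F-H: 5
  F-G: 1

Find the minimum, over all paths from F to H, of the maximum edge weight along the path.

1

A few of the F→H routes:
F → G → I → D → E → H: max(1, 2, 7, 8, 13) = 13
F → H: max(5) = 5
F → I → D → E → H: max(14, 7, 8, 13) = 14
F → I → G → H: max(14, 2, 1) = 14
F → G → H: max(1, 1) = 1
The minimum achievable maximum is 1.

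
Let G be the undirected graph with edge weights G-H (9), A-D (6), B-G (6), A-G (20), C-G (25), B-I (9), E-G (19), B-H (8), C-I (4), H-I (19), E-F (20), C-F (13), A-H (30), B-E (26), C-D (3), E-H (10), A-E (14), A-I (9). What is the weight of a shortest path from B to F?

26

Comparing a few candidate routes:
B → I → C → F: 9 + 4 + 13 = 26
B → G → C → F: 6 + 25 + 13 = 44
B → I → A → D → C → F: 9 + 9 + 6 + 3 + 13 = 40
B → H → E → F: 8 + 10 + 20 = 38
Shortest: 26.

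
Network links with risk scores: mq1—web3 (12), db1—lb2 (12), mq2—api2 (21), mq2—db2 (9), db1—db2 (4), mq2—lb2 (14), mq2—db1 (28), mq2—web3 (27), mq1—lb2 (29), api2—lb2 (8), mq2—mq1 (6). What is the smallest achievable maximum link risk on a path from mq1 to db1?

9

Some routes from mq1 to db1:
mq1 → web3 → mq2 → lb2 → db1: max(12, 27, 14, 12) = 27
mq1 → web3 → mq2 → api2 → lb2 → db1: max(12, 27, 21, 8, 12) = 27
mq1 → mq2 → api2 → lb2 → db1: max(6, 21, 8, 12) = 21
mq1 → mq2 → db2 → db1: max(6, 9, 4) = 9
mq1 → mq2 → lb2 → db1: max(6, 14, 12) = 14
Best route has worst link 9.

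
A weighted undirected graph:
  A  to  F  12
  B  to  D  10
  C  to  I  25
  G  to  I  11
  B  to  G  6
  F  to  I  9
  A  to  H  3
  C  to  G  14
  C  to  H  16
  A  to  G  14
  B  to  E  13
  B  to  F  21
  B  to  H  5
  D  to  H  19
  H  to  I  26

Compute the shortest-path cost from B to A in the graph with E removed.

8

Some routes from B to A avoiding E:
B→G→A: 6 + 14 = 20
B→D→H→A: 10 + 19 + 3 = 32
B→H→A: 5 + 3 = 8
B→F→A: 21 + 12 = 33
Best route has total 8.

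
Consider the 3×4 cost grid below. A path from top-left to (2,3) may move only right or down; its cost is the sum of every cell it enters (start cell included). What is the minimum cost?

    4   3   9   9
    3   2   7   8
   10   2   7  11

One optimal route is r0c0→r0c1→r1c1→r2c1→r2c2→r2c3.
Its cost is 4 + 3 + 2 + 2 + 7 + 11 = 29.
(Top row then right column would cost 44.)

29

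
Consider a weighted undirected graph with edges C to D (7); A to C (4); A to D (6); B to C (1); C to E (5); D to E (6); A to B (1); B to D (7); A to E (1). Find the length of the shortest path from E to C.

Some routes from E to C:
E → A → D → C: 1 + 6 + 7 = 14
E → A → B → C: 1 + 1 + 1 = 3
E → C: 5
E → D → A → B → C: 6 + 6 + 1 + 1 = 14
E → A → C: 1 + 4 = 5
E → D → C: 6 + 7 = 13
Best route has total 3.

3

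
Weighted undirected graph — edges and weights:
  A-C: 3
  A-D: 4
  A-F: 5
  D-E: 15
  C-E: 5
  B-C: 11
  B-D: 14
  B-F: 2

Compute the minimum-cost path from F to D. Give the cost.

A few of the F→D routes:
F-B-C-A-D: 2 + 11 + 3 + 4 = 20
F-B-D: 2 + 14 = 16
F-A-D: 5 + 4 = 9
The minimum is 9.

9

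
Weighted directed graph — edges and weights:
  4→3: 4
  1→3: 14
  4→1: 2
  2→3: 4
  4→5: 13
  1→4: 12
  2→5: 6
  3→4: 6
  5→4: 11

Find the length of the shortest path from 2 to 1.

Routes from 2 to 1:
2 - 3 - 4 - 1: 4 + 6 + 2 = 12
2 - 5 - 4 - 1: 6 + 11 + 2 = 19
Shortest: 12.

12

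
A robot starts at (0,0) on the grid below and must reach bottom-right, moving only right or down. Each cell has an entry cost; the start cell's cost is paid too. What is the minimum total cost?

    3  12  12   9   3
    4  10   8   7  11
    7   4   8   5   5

Path r0c0 -> r1c0 -> r2c0 -> r2c1 -> r2c2 -> r2c3 -> r2c4: 3 + 4 + 7 + 4 + 8 + 5 + 5 = 36.
(Top row then right column would cost 55.)

36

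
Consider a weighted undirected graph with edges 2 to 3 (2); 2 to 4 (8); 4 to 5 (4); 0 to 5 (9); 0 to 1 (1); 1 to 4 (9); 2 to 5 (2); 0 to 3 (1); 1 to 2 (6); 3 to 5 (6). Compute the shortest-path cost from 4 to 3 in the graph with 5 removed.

Paths from 4 to 3 avoiding 5:
4 → 1 → 2 → 3: 9 + 6 + 2 = 17
4 → 2 → 3: 8 + 2 = 10
4 → 1 → 0 → 3: 9 + 1 + 1 = 11
4 → 2 → 1 → 0 → 3: 8 + 6 + 1 + 1 = 16
The minimum is 10.

10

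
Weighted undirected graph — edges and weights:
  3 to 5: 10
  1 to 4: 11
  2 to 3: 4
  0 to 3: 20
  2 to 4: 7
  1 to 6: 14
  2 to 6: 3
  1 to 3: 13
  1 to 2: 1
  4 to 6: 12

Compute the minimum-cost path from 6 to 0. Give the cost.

27

A few of the 6→0 routes:
6-2-3-0: 3 + 4 + 20 = 27
6-1-2-3-0: 14 + 1 + 4 + 20 = 39
6-2-1-3-0: 3 + 1 + 13 + 20 = 37
The minimum is 27.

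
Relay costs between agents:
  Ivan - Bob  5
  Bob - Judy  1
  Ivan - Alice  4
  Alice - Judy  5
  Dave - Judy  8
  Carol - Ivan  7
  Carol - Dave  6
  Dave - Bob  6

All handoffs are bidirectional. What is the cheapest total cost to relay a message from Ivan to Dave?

11

Checking several routes:
Ivan-Alice-Judy-Bob-Dave: 4 + 5 + 1 + 6 = 16
Ivan-Bob-Dave: 5 + 6 = 11
Ivan-Carol-Dave: 7 + 6 = 13
Ivan-Bob-Judy-Dave: 5 + 1 + 8 = 14
Shortest: 11.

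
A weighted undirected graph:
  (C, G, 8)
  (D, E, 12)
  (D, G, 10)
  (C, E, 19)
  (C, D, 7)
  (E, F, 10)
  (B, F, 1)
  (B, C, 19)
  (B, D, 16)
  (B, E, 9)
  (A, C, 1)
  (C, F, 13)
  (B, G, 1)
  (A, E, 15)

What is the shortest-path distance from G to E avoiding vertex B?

Checking several routes:
G - C - A - E: 8 + 1 + 15 = 24
G - C - D - E: 8 + 7 + 12 = 27
G - D - E: 10 + 12 = 22
The minimum is 22.

22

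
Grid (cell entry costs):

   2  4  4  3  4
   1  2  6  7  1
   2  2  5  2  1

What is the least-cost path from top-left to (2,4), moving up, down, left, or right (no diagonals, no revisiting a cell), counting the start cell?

15

Take [0,0] [1,0] [1,1] [2,1] [2,2] [2,3] [2,4] for a total of 2 + 1 + 2 + 2 + 5 + 2 + 1 = 15.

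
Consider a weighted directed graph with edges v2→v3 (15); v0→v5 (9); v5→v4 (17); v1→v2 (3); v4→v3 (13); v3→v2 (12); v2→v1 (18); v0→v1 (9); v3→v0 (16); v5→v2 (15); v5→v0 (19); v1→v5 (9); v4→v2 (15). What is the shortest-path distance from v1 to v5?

9

Routes from v1 to v5:
v1 → v2 → v3 → v0 → v5: 3 + 15 + 16 + 9 = 43
v1 → v5: 9
Best route has total 9.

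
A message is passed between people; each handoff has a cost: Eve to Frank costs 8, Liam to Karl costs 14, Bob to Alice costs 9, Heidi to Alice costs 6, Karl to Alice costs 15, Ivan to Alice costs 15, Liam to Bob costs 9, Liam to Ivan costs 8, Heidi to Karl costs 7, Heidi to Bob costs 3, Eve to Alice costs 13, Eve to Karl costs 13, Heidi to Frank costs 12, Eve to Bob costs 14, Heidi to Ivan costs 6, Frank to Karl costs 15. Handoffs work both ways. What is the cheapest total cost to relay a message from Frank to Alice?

18

Comparing a few candidate routes:
Frank→Heidi→Alice: 12 + 6 = 18
Frank→Heidi→Bob→Alice: 12 + 3 + 9 = 24
Frank→Eve→Alice: 8 + 13 = 21
Best route has total 18.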